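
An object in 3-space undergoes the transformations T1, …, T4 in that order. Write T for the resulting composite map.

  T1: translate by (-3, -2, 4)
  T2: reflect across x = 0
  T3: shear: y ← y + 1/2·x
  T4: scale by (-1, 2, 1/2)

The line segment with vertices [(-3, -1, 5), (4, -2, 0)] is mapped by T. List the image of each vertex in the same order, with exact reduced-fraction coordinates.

image vertices: (-6, 0, 9/2), (1, -9, 2)

T1 translate by (-3, -2, 4): (-3, -1, 5) → (-6, -3, 9); (4, -2, 0) → (1, -4, 4)
T2 reflect across x = 0: (-6, -3, 9) → (6, -3, 9); (1, -4, 4) → (-1, -4, 4)
T3 shear: y ← y + 1/2·x: (6, -3, 9) → (6, 0, 9); (-1, -4, 4) → (-1, -9/2, 4)
T4 scale by (-1, 2, 1/2): (6, 0, 9) → (-6, 0, 9/2); (-1, -9/2, 4) → (1, -9, 2)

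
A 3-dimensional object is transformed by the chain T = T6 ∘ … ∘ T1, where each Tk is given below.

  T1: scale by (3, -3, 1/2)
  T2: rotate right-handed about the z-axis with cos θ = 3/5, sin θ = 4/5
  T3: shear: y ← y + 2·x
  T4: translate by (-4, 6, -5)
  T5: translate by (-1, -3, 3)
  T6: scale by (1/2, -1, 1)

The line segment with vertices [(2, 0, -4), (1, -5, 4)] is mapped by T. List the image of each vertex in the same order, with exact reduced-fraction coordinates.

image vertices: (-7/10, -15, -4), (-38/5, 6, 0)

T1 scale by (3, -3, 1/2): (2, 0, -4) → (6, 0, -2); (1, -5, 4) → (3, 15, 2)
T2 rotate right-handed about the z-axis with cos θ = 3/5, sin θ = 4/5: (6, 0, -2) → (18/5, 24/5, -2); (3, 15, 2) → (-51/5, 57/5, 2)
T3 shear: y ← y + 2·x: (18/5, 24/5, -2) → (18/5, 12, -2); (-51/5, 57/5, 2) → (-51/5, -9, 2)
T4 translate by (-4, 6, -5): (18/5, 12, -2) → (-2/5, 18, -7); (-51/5, -9, 2) → (-71/5, -3, -3)
T5 translate by (-1, -3, 3): (-2/5, 18, -7) → (-7/5, 15, -4); (-71/5, -3, -3) → (-76/5, -6, 0)
T6 scale by (1/2, -1, 1): (-7/5, 15, -4) → (-7/10, -15, -4); (-76/5, -6, 0) → (-38/5, 6, 0)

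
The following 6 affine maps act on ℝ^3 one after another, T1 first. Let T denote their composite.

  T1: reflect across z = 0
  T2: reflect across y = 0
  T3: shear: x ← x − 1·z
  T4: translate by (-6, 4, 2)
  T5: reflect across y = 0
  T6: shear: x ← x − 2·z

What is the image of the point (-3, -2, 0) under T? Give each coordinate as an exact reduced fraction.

T1 reflect across z = 0: (-3, -2, 0) → (-3, -2, 0)
T2 reflect across y = 0: (-3, -2, 0) → (-3, 2, 0)
T3 shear: x ← x − 1·z: (-3, 2, 0) → (-3, 2, 0)
T4 translate by (-6, 4, 2): (-3, 2, 0) → (-9, 6, 2)
T5 reflect across y = 0: (-9, 6, 2) → (-9, -6, 2)
T6 shear: x ← x − 2·z: (-9, -6, 2) → (-13, -6, 2)

T(p) = (-13, -6, 2)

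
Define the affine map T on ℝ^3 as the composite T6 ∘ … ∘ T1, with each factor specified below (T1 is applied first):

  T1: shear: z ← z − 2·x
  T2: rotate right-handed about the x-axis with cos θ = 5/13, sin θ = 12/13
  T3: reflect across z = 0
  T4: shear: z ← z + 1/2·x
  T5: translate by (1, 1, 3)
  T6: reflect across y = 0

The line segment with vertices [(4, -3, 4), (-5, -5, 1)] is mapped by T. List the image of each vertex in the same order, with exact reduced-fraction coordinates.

image vertices: (5, -46/13, 121/13), (-4, 144/13, 23/26)

T1 shear: z ← z − 2·x: (4, -3, 4) → (4, -3, -4); (-5, -5, 1) → (-5, -5, 11)
T2 rotate right-handed about the x-axis with cos θ = 5/13, sin θ = 12/13: (4, -3, -4) → (4, 33/13, -56/13); (-5, -5, 11) → (-5, -157/13, -5/13)
T3 reflect across z = 0: (4, 33/13, -56/13) → (4, 33/13, 56/13); (-5, -157/13, -5/13) → (-5, -157/13, 5/13)
T4 shear: z ← z + 1/2·x: (4, 33/13, 56/13) → (4, 33/13, 82/13); (-5, -157/13, 5/13) → (-5, -157/13, -55/26)
T5 translate by (1, 1, 3): (4, 33/13, 82/13) → (5, 46/13, 121/13); (-5, -157/13, -55/26) → (-4, -144/13, 23/26)
T6 reflect across y = 0: (5, 46/13, 121/13) → (5, -46/13, 121/13); (-4, -144/13, 23/26) → (-4, 144/13, 23/26)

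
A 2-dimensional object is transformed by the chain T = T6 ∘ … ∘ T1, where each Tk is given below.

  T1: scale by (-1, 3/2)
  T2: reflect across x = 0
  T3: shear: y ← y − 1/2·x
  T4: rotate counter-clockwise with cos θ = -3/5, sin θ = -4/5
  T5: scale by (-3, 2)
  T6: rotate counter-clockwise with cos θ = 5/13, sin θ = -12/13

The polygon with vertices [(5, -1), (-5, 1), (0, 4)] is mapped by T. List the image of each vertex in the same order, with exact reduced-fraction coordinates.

image vertices: (21/5, -92/5), (-21/5, 92/5), (-792/65, 684/65)

T1 scale by (-1, 3/2): (5, -1) → (-5, -3/2); (-5, 1) → (5, 3/2); (0, 4) → (0, 6)
T2 reflect across x = 0: (-5, -3/2) → (5, -3/2); (5, 3/2) → (-5, 3/2); (0, 6) → (0, 6)
T3 shear: y ← y − 1/2·x: (5, -3/2) → (5, -4); (-5, 3/2) → (-5, 4); (0, 6) → (0, 6)
T4 rotate counter-clockwise with cos θ = -3/5, sin θ = -4/5: (5, -4) → (-31/5, -8/5); (-5, 4) → (31/5, 8/5); (0, 6) → (24/5, -18/5)
T5 scale by (-3, 2): (-31/5, -8/5) → (93/5, -16/5); (31/5, 8/5) → (-93/5, 16/5); (24/5, -18/5) → (-72/5, -36/5)
T6 rotate counter-clockwise with cos θ = 5/13, sin θ = -12/13: (93/5, -16/5) → (21/5, -92/5); (-93/5, 16/5) → (-21/5, 92/5); (-72/5, -36/5) → (-792/65, 684/65)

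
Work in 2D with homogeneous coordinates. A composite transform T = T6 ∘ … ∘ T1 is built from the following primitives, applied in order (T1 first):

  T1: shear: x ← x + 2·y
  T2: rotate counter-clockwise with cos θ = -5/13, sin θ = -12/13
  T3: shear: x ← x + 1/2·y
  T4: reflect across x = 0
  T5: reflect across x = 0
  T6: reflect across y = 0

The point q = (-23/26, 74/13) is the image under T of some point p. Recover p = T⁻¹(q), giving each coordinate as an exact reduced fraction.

p = (-7/2, 4)

T1 = [1 2 0; 0 1 0; 0 0 1]
T2·T1 = [-5/13 2/13 0; -12/13 -29/13 0; 0 0 1]
T3·…·T1 = [-11/13 -25/26 0; -12/13 -29/13 0; 0 0 1]
T4·…·T1 = [11/13 25/26 0; -12/13 -29/13 0; 0 0 1]
T5·…·T1 = [-11/13 -25/26 0; -12/13 -29/13 0; 0 0 1]
T6·…·T1 = [-11/13 -25/26 0; 12/13 29/13 0; 0 0 1]
det M = -1; M⁻¹ = [-29/13 -25/26 0; 12/13 11/13 0; 0 0 1]
M⁻¹ · (-23/26, 74/13)ᵀ = (-7/2, 4)ᵀ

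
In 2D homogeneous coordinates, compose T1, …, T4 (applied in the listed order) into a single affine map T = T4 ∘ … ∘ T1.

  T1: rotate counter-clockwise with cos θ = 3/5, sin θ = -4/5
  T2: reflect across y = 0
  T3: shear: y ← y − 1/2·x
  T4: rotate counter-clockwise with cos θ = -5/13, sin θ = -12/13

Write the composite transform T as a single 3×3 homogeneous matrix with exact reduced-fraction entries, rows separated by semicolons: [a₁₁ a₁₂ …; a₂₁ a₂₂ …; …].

T = [3/13 -16/13 0; -97/130 -23/65 0; 0 0 1]

T1 = [3/5 4/5 0; -4/5 3/5 0; 0 0 1]
T2·T1 = [3/5 4/5 0; 4/5 -3/5 0; 0 0 1]
T3·…·T1 = [3/5 4/5 0; 1/2 -1 0; 0 0 1]
T4·…·T1 = [3/13 -16/13 0; -97/130 -23/65 0; 0 0 1]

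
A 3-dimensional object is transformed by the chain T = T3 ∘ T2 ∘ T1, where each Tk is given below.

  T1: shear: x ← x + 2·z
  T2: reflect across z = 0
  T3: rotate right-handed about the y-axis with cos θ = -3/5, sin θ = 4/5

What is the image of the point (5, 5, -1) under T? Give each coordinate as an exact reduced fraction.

T(p) = (-1, 5, -3)

T1 shear: x ← x + 2·z: (5, 5, -1) → (3, 5, -1)
T2 reflect across z = 0: (3, 5, -1) → (3, 5, 1)
T3 rotate right-handed about the y-axis with cos θ = -3/5, sin θ = 4/5: (3, 5, 1) → (-1, 5, -3)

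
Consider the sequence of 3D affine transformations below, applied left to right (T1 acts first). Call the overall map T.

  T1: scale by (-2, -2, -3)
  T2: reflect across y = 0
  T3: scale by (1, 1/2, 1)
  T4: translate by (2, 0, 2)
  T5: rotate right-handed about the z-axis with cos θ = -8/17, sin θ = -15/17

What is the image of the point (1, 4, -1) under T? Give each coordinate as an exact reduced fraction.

T1 scale by (-2, -2, -3): (1, 4, -1) → (-2, -8, 3)
T2 reflect across y = 0: (-2, -8, 3) → (-2, 8, 3)
T3 scale by (1, 1/2, 1): (-2, 8, 3) → (-2, 4, 3)
T4 translate by (2, 0, 2): (-2, 4, 3) → (0, 4, 5)
T5 rotate right-handed about the z-axis with cos θ = -8/17, sin θ = -15/17: (0, 4, 5) → (60/17, -32/17, 5)

T(p) = (60/17, -32/17, 5)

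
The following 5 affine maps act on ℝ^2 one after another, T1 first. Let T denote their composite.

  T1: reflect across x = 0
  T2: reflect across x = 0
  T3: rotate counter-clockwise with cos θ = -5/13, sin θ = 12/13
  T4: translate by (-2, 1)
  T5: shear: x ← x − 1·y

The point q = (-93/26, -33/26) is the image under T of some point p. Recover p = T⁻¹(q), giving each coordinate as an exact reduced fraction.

p = (-1, 7/2)

T1 = [-1 0 0; 0 1 0; 0 0 1]
T2·T1 = [1 0 0; 0 1 0; 0 0 1]
T3·…·T1 = [-5/13 -12/13 0; 12/13 -5/13 0; 0 0 1]
T4·…·T1 = [-5/13 -12/13 -2; 12/13 -5/13 1; 0 0 1]
T5·…·T1 = [-17/13 -7/13 -3; 12/13 -5/13 1; 0 0 1]
det M = 1; M⁻¹ = [-5/13 7/13 -22/13; -12/13 -17/13 -19/13; 0 0 1]
M⁻¹ · (-93/26, -33/26)ᵀ = (-1, 7/2)ᵀ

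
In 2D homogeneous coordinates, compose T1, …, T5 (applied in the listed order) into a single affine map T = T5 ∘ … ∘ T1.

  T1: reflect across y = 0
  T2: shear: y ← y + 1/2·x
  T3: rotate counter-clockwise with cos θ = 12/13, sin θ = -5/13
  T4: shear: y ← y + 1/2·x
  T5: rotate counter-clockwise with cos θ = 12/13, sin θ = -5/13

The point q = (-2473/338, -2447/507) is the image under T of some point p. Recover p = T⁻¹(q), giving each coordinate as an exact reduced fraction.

p = (-8/3, 5)

T1 = [1 0 0; 0 -1 0; 0 0 1]
T2·T1 = [1 0 0; 1/2 -1 0; 0 0 1]
T3·…·T1 = [29/26 -5/13 0; 1/13 -12/13 0; 0 0 1]
T4·…·T1 = [29/26 -5/13 0; 33/52 -29/26 0; 0 0 1]
T5·…·T1 = [861/676 -265/338 0; 53/338 -149/169 0; 0 0 1]
det M = -1; M⁻¹ = [149/169 -265/338 0; 53/338 -861/676 0; 0 0 1]
M⁻¹ · (-2473/338, -2447/507)ᵀ = (-8/3, 5)ᵀ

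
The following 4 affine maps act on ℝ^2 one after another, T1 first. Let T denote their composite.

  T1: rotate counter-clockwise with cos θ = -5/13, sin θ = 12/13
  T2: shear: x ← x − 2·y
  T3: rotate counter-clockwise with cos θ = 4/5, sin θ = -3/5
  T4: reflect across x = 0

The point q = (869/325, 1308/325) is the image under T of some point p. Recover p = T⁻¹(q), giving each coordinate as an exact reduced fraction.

p = (2, 3/5)

T1 = [-5/13 -12/13 0; 12/13 -5/13 0; 0 0 1]
T2·T1 = [-29/13 -2/13 0; 12/13 -5/13 0; 0 0 1]
T3·…·T1 = [-16/13 -23/65 0; 27/13 -14/65 0; 0 0 1]
T4·…·T1 = [16/13 23/65 0; 27/13 -14/65 0; 0 0 1]
det M = -1; M⁻¹ = [14/65 23/65 0; 27/13 -16/13 0; 0 0 1]
M⁻¹ · (869/325, 1308/325)ᵀ = (2, 3/5)ᵀ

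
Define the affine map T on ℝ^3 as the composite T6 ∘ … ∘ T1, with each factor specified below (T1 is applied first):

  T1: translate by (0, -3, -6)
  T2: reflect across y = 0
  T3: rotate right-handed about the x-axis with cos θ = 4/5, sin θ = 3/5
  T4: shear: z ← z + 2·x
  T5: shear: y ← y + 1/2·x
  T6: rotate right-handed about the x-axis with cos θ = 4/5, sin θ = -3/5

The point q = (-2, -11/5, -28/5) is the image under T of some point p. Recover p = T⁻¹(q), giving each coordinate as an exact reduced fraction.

T1 = [1 0 0 0; 0 1 0 -3; 0 0 1 -6; 0 0 0 1]
T2·T1 = [1 0 0 0; 0 -1 0 3; 0 0 1 -6; 0 0 0 1]
T3·…·T1 = [1 0 0 0; 0 -4/5 -3/5 6; 0 -3/5 4/5 -3; 0 0 0 1]
T4·…·T1 = [1 0 0 0; 0 -4/5 -3/5 6; 2 -3/5 4/5 -3; 0 0 0 1]
T5·…·T1 = [1 0 0 0; 1/2 -4/5 -3/5 6; 2 -3/5 4/5 -3; 0 0 0 1]
T6·…·T1 = [1 0 0 0; 8/5 -1 0 3; 13/10 0 1 -6; 0 0 0 1]
det M = -1; M⁻¹ = [1 0 0 0; 8/5 -1 0 3; -13/10 0 1 6; 0 0 0 1]
M⁻¹ · (-2, -11/5, -28/5)ᵀ = (-2, 2, 3)ᵀ

p = (-2, 2, 3)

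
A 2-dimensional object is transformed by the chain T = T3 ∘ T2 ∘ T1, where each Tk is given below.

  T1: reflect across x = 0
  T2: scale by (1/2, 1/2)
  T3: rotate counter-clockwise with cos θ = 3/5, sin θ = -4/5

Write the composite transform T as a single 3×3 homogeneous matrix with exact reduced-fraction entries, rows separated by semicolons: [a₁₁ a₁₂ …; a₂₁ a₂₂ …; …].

T1 = [-1 0 0; 0 1 0; 0 0 1]
T2·T1 = [-1/2 0 0; 0 1/2 0; 0 0 1]
T3·…·T1 = [-3/10 2/5 0; 2/5 3/10 0; 0 0 1]

T = [-3/10 2/5 0; 2/5 3/10 0; 0 0 1]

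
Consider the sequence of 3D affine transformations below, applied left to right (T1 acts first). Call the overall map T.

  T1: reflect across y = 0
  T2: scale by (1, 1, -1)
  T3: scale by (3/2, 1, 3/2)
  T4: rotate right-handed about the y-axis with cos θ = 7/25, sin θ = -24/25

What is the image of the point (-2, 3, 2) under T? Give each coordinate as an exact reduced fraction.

T1 reflect across y = 0: (-2, 3, 2) → (-2, -3, 2)
T2 scale by (1, 1, -1): (-2, -3, 2) → (-2, -3, -2)
T3 scale by (3/2, 1, 3/2): (-2, -3, -2) → (-3, -3, -3)
T4 rotate right-handed about the y-axis with cos θ = 7/25, sin θ = -24/25: (-3, -3, -3) → (51/25, -3, -93/25)

T(p) = (51/25, -3, -93/25)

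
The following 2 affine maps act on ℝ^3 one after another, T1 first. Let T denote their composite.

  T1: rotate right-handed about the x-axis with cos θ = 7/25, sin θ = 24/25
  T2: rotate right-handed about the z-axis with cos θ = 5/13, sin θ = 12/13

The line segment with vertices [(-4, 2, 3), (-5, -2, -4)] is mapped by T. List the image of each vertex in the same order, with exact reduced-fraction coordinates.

T1 rotate right-handed about the x-axis with cos θ = 7/25, sin θ = 24/25: (-4, 2, 3) → (-4, -58/25, 69/25); (-5, -2, -4) → (-5, 82/25, -76/25)
T2 rotate right-handed about the z-axis with cos θ = 5/13, sin θ = 12/13: (-4, -58/25, 69/25) → (196/325, -298/65, 69/25); (-5, 82/25, -76/25) → (-1609/325, -218/65, -76/25)

image vertices: (196/325, -298/65, 69/25), (-1609/325, -218/65, -76/25)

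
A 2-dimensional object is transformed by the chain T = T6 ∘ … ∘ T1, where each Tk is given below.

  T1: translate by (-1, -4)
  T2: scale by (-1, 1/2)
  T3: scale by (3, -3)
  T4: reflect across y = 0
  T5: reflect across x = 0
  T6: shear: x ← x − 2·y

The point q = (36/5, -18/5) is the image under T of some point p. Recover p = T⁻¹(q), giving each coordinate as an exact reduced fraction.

p = (1, 8/5)

T1 = [1 0 -1; 0 1 -4; 0 0 1]
T2·T1 = [-1 0 1; 0 1/2 -2; 0 0 1]
T3·…·T1 = [-3 0 3; 0 -3/2 6; 0 0 1]
T4·…·T1 = [-3 0 3; 0 3/2 -6; 0 0 1]
T5·…·T1 = [3 0 -3; 0 3/2 -6; 0 0 1]
T6·…·T1 = [3 -3 9; 0 3/2 -6; 0 0 1]
det M = 9/2; M⁻¹ = [1/3 2/3 1; 0 2/3 4; 0 0 1]
M⁻¹ · (36/5, -18/5)ᵀ = (1, 8/5)ᵀ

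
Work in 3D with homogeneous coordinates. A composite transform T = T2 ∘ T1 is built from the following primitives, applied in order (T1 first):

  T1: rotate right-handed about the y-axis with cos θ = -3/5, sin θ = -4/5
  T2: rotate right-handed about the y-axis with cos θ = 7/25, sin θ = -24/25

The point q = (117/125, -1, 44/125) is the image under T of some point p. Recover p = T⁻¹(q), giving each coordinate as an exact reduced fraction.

p = (-1, -1, 0)

T1 = [-3/5 0 -4/5 0; 0 1 0 0; 4/5 0 -3/5 0; 0 0 0 1]
T2·T1 = [-117/125 0 44/125 0; 0 1 0 0; -44/125 0 -117/125 0; 0 0 0 1]
det M = 1; M⁻¹ = [-117/125 0 -44/125 0; 0 1 0 0; 44/125 0 -117/125 0; 0 0 0 1]
M⁻¹ · (117/125, -1, 44/125)ᵀ = (-1, -1, 0)ᵀ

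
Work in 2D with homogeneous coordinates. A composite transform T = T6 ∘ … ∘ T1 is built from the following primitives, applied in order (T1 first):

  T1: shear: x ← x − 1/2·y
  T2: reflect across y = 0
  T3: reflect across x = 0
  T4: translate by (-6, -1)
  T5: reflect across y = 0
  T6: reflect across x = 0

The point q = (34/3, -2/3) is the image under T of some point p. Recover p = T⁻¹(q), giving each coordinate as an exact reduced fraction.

T1 = [1 -1/2 0; 0 1 0; 0 0 1]
T2·T1 = [1 -1/2 0; 0 -1 0; 0 0 1]
T3·…·T1 = [-1 1/2 0; 0 -1 0; 0 0 1]
T4·…·T1 = [-1 1/2 -6; 0 -1 -1; 0 0 1]
T5·…·T1 = [-1 1/2 -6; 0 1 1; 0 0 1]
T6·…·T1 = [1 -1/2 6; 0 1 1; 0 0 1]
det M = 1; M⁻¹ = [1 1/2 -13/2; 0 1 -1; 0 0 1]
M⁻¹ · (34/3, -2/3)ᵀ = (9/2, -5/3)ᵀ

p = (9/2, -5/3)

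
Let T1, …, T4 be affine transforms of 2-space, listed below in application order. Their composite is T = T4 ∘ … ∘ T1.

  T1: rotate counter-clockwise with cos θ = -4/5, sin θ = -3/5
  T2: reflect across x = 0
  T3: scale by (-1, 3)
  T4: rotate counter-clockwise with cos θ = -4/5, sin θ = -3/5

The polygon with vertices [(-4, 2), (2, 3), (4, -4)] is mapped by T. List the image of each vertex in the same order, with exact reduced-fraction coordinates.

T1 rotate counter-clockwise with cos θ = -4/5, sin θ = -3/5: (-4, 2) → (22/5, 4/5); (2, 3) → (1/5, -18/5); (4, -4) → (-28/5, 4/5)
T2 reflect across x = 0: (22/5, 4/5) → (-22/5, 4/5); (1/5, -18/5) → (-1/5, -18/5); (-28/5, 4/5) → (28/5, 4/5)
T3 scale by (-1, 3): (-22/5, 4/5) → (22/5, 12/5); (-1/5, -18/5) → (1/5, -54/5); (28/5, 4/5) → (-28/5, 12/5)
T4 rotate counter-clockwise with cos θ = -4/5, sin θ = -3/5: (22/5, 12/5) → (-52/25, -114/25); (1/5, -54/5) → (-166/25, 213/25); (-28/5, 12/5) → (148/25, 36/25)

image vertices: (-52/25, -114/25), (-166/25, 213/25), (148/25, 36/25)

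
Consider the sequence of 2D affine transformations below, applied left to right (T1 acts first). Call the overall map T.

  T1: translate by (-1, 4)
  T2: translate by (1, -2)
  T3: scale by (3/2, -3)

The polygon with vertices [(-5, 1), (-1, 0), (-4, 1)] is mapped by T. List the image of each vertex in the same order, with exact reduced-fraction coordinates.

T1 translate by (-1, 4): (-5, 1) → (-6, 5); (-1, 0) → (-2, 4); (-4, 1) → (-5, 5)
T2 translate by (1, -2): (-6, 5) → (-5, 3); (-2, 4) → (-1, 2); (-5, 5) → (-4, 3)
T3 scale by (3/2, -3): (-5, 3) → (-15/2, -9); (-1, 2) → (-3/2, -6); (-4, 3) → (-6, -9)

image vertices: (-15/2, -9), (-3/2, -6), (-6, -9)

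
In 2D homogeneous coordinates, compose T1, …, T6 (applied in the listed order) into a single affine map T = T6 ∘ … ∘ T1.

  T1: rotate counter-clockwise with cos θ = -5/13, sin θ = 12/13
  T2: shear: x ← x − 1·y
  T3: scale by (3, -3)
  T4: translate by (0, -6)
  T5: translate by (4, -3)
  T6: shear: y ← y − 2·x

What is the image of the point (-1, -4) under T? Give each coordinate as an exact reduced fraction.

T(p) = (187/13, -515/13)

T1 rotate counter-clockwise with cos θ = -5/13, sin θ = 12/13: (-1, -4) → (53/13, 8/13)
T2 shear: x ← x − 1·y: (53/13, 8/13) → (45/13, 8/13)
T3 scale by (3, -3): (45/13, 8/13) → (135/13, -24/13)
T4 translate by (0, -6): (135/13, -24/13) → (135/13, -102/13)
T5 translate by (4, -3): (135/13, -102/13) → (187/13, -141/13)
T6 shear: y ← y − 2·x: (187/13, -141/13) → (187/13, -515/13)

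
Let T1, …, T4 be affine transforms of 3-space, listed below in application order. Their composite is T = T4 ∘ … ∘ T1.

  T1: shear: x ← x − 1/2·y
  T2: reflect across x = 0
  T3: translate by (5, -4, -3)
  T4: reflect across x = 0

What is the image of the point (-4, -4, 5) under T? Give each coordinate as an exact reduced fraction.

T1 shear: x ← x − 1/2·y: (-4, -4, 5) → (-2, -4, 5)
T2 reflect across x = 0: (-2, -4, 5) → (2, -4, 5)
T3 translate by (5, -4, -3): (2, -4, 5) → (7, -8, 2)
T4 reflect across x = 0: (7, -8, 2) → (-7, -8, 2)

T(p) = (-7, -8, 2)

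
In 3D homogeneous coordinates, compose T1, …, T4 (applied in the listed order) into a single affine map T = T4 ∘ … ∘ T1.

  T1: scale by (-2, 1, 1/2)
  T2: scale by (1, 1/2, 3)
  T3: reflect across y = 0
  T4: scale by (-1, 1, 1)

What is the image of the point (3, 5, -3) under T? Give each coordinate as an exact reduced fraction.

T1 scale by (-2, 1, 1/2): (3, 5, -3) → (-6, 5, -3/2)
T2 scale by (1, 1/2, 3): (-6, 5, -3/2) → (-6, 5/2, -9/2)
T3 reflect across y = 0: (-6, 5/2, -9/2) → (-6, -5/2, -9/2)
T4 scale by (-1, 1, 1): (-6, -5/2, -9/2) → (6, -5/2, -9/2)

T(p) = (6, -5/2, -9/2)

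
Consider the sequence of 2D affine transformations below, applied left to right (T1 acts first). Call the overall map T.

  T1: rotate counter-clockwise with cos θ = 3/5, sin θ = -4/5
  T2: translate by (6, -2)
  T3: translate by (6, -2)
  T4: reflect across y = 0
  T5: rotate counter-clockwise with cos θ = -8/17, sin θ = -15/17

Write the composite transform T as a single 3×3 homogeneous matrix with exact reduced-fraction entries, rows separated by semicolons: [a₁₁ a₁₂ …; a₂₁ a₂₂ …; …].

T = [36/85 -77/85 -36/17; -77/85 -36/85 -212/17; 0 0 1]

T1 = [3/5 4/5 0; -4/5 3/5 0; 0 0 1]
T2·T1 = [3/5 4/5 6; -4/5 3/5 -2; 0 0 1]
T3·…·T1 = [3/5 4/5 12; -4/5 3/5 -4; 0 0 1]
T4·…·T1 = [3/5 4/5 12; 4/5 -3/5 4; 0 0 1]
T5·…·T1 = [36/85 -77/85 -36/17; -77/85 -36/85 -212/17; 0 0 1]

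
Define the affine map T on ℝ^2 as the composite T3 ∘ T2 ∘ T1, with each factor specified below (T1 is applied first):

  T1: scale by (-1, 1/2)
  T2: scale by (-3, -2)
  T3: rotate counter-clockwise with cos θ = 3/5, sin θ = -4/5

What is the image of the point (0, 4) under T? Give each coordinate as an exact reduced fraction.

T(p) = (-16/5, -12/5)

T1 scale by (-1, 1/2): (0, 4) → (0, 2)
T2 scale by (-3, -2): (0, 2) → (0, -4)
T3 rotate counter-clockwise with cos θ = 3/5, sin θ = -4/5: (0, -4) → (-16/5, -12/5)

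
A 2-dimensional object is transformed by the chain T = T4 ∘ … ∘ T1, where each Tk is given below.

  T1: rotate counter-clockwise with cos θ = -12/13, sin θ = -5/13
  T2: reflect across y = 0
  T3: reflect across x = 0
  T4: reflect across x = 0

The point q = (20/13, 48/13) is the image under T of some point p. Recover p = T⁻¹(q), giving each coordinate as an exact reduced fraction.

T1 = [-12/13 5/13 0; -5/13 -12/13 0; 0 0 1]
T2·T1 = [-12/13 5/13 0; 5/13 12/13 0; 0 0 1]
T3·…·T1 = [12/13 -5/13 0; 5/13 12/13 0; 0 0 1]
T4·…·T1 = [-12/13 5/13 0; 5/13 12/13 0; 0 0 1]
det M = -1; M⁻¹ = [-12/13 5/13 0; 5/13 12/13 0; 0 0 1]
M⁻¹ · (20/13, 48/13)ᵀ = (0, 4)ᵀ

p = (0, 4)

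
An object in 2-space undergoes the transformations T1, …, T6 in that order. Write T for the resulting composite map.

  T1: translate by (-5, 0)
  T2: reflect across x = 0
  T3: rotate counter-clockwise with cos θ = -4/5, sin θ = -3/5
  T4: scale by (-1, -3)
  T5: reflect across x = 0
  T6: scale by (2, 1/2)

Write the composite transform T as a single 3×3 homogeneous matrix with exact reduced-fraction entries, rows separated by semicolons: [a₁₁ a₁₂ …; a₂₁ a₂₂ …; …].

T1 = [1 0 -5; 0 1 0; 0 0 1]
T2·T1 = [-1 0 5; 0 1 0; 0 0 1]
T3·…·T1 = [4/5 3/5 -4; 3/5 -4/5 -3; 0 0 1]
T4·…·T1 = [-4/5 -3/5 4; -9/5 12/5 9; 0 0 1]
T5·…·T1 = [4/5 3/5 -4; -9/5 12/5 9; 0 0 1]
T6·…·T1 = [8/5 6/5 -8; -9/10 6/5 9/2; 0 0 1]

T = [8/5 6/5 -8; -9/10 6/5 9/2; 0 0 1]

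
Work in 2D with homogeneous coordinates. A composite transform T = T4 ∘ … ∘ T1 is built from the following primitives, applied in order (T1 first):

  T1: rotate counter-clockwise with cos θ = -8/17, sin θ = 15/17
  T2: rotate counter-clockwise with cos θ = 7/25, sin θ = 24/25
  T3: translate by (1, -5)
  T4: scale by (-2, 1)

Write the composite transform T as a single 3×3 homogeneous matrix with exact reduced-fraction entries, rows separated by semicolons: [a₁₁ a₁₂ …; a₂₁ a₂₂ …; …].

T = [832/425 -174/425 -2; -87/425 -416/425 -5; 0 0 1]

T1 = [-8/17 -15/17 0; 15/17 -8/17 0; 0 0 1]
T2·T1 = [-416/425 87/425 0; -87/425 -416/425 0; 0 0 1]
T3·…·T1 = [-416/425 87/425 1; -87/425 -416/425 -5; 0 0 1]
T4·…·T1 = [832/425 -174/425 -2; -87/425 -416/425 -5; 0 0 1]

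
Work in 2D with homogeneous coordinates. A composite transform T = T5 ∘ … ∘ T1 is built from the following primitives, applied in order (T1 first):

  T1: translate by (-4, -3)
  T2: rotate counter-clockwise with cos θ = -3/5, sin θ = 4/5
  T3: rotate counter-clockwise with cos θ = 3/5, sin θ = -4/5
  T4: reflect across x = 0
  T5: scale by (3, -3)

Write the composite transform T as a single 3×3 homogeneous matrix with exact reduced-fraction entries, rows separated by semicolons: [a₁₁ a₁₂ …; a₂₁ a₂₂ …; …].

T1 = [1 0 -4; 0 1 -3; 0 0 1]
T2·T1 = [-3/5 -4/5 24/5; 4/5 -3/5 -7/5; 0 0 1]
T3·…·T1 = [7/25 -24/25 44/25; 24/25 7/25 -117/25; 0 0 1]
T4·…·T1 = [-7/25 24/25 -44/25; 24/25 7/25 -117/25; 0 0 1]
T5·…·T1 = [-21/25 72/25 -132/25; -72/25 -21/25 351/25; 0 0 1]

T = [-21/25 72/25 -132/25; -72/25 -21/25 351/25; 0 0 1]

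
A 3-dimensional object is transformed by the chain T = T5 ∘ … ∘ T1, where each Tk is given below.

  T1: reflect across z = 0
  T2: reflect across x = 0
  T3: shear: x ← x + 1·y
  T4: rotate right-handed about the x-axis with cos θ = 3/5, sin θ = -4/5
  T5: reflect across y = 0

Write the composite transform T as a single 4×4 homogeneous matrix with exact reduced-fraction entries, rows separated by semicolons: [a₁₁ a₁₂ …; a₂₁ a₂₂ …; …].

T = [-1 1 0 0; 0 -3/5 4/5 0; 0 -4/5 -3/5 0; 0 0 0 1]

T1 = [1 0 0 0; 0 1 0 0; 0 0 -1 0; 0 0 0 1]
T2·T1 = [-1 0 0 0; 0 1 0 0; 0 0 -1 0; 0 0 0 1]
T3·…·T1 = [-1 1 0 0; 0 1 0 0; 0 0 -1 0; 0 0 0 1]
T4·…·T1 = [-1 1 0 0; 0 3/5 -4/5 0; 0 -4/5 -3/5 0; 0 0 0 1]
T5·…·T1 = [-1 1 0 0; 0 -3/5 4/5 0; 0 -4/5 -3/5 0; 0 0 0 1]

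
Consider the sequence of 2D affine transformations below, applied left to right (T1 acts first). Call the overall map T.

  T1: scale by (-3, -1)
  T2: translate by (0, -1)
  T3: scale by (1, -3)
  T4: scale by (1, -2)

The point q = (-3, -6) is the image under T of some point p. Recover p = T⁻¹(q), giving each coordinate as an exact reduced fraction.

T1 = [-3 0 0; 0 -1 0; 0 0 1]
T2·T1 = [-3 0 0; 0 -1 -1; 0 0 1]
T3·…·T1 = [-3 0 0; 0 3 3; 0 0 1]
T4·…·T1 = [-3 0 0; 0 -6 -6; 0 0 1]
det M = 18; M⁻¹ = [-1/3 0 0; 0 -1/6 -1; 0 0 1]
M⁻¹ · (-3, -6)ᵀ = (1, 0)ᵀ

p = (1, 0)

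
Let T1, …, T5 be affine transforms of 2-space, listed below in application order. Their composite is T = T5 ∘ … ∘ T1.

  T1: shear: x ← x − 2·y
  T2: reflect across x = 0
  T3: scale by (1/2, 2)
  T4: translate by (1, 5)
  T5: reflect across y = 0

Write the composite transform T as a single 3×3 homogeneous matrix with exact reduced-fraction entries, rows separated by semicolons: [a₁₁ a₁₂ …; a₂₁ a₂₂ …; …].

T1 = [1 -2 0; 0 1 0; 0 0 1]
T2·T1 = [-1 2 0; 0 1 0; 0 0 1]
T3·…·T1 = [-1/2 1 0; 0 2 0; 0 0 1]
T4·…·T1 = [-1/2 1 1; 0 2 5; 0 0 1]
T5·…·T1 = [-1/2 1 1; 0 -2 -5; 0 0 1]

T = [-1/2 1 1; 0 -2 -5; 0 0 1]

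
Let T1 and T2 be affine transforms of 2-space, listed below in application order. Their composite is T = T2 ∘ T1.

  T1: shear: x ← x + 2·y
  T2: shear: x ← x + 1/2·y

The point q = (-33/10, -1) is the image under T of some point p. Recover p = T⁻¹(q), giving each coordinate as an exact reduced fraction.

T1 = [1 2 0; 0 1 0; 0 0 1]
T2·T1 = [1 5/2 0; 0 1 0; 0 0 1]
det M = 1; M⁻¹ = [1 -5/2 0; 0 1 0; 0 0 1]
M⁻¹ · (-33/10, -1)ᵀ = (-4/5, -1)ᵀ

p = (-4/5, -1)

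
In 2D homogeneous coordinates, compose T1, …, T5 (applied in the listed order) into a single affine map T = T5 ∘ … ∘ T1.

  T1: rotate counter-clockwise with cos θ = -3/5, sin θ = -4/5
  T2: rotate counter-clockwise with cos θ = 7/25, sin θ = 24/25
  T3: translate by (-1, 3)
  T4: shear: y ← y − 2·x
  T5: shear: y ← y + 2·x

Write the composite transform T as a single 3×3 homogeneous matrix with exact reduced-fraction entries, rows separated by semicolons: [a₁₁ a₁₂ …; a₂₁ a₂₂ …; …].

T = [3/5 4/5 -1; -4/5 3/5 3; 0 0 1]

T1 = [-3/5 4/5 0; -4/5 -3/5 0; 0 0 1]
T2·T1 = [3/5 4/5 0; -4/5 3/5 0; 0 0 1]
T3·…·T1 = [3/5 4/5 -1; -4/5 3/5 3; 0 0 1]
T4·…·T1 = [3/5 4/5 -1; -2 -1 5; 0 0 1]
T5·…·T1 = [3/5 4/5 -1; -4/5 3/5 3; 0 0 1]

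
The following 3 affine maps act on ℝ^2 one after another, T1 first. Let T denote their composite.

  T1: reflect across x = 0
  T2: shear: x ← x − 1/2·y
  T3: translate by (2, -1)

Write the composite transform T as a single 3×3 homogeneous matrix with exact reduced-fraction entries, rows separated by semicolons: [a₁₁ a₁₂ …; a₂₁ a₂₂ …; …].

T = [-1 -1/2 2; 0 1 -1; 0 0 1]

T1 = [-1 0 0; 0 1 0; 0 0 1]
T2·T1 = [-1 -1/2 0; 0 1 0; 0 0 1]
T3·…·T1 = [-1 -1/2 2; 0 1 -1; 0 0 1]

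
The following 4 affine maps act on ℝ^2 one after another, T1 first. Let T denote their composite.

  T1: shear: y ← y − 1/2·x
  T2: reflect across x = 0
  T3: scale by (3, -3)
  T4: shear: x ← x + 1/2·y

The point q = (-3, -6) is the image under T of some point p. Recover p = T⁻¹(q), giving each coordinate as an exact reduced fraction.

T1 = [1 0 0; -1/2 1 0; 0 0 1]
T2·T1 = [-1 0 0; -1/2 1 0; 0 0 1]
T3·…·T1 = [-3 0 0; 3/2 -3 0; 0 0 1]
T4·…·T1 = [-9/4 -3/2 0; 3/2 -3 0; 0 0 1]
det M = 9; M⁻¹ = [-1/3 1/6 0; -1/6 -1/4 0; 0 0 1]
M⁻¹ · (-3, -6)ᵀ = (0, 2)ᵀ

p = (0, 2)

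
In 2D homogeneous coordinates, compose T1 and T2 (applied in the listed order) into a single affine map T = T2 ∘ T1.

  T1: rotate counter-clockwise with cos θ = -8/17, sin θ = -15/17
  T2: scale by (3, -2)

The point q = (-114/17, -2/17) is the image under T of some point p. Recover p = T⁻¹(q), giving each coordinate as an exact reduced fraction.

p = (1, -2)

T1 = [-8/17 15/17 0; -15/17 -8/17 0; 0 0 1]
T2·T1 = [-24/17 45/17 0; 30/17 16/17 0; 0 0 1]
det M = -6; M⁻¹ = [-8/51 15/34 0; 5/17 4/17 0; 0 0 1]
M⁻¹ · (-114/17, -2/17)ᵀ = (1, -2)ᵀ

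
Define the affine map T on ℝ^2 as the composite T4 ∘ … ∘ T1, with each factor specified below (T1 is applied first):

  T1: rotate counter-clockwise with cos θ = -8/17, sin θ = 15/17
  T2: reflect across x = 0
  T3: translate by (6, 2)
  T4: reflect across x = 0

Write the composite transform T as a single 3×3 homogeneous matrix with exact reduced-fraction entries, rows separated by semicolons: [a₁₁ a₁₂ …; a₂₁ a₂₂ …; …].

T1 = [-8/17 -15/17 0; 15/17 -8/17 0; 0 0 1]
T2·T1 = [8/17 15/17 0; 15/17 -8/17 0; 0 0 1]
T3·…·T1 = [8/17 15/17 6; 15/17 -8/17 2; 0 0 1]
T4·…·T1 = [-8/17 -15/17 -6; 15/17 -8/17 2; 0 0 1]

T = [-8/17 -15/17 -6; 15/17 -8/17 2; 0 0 1]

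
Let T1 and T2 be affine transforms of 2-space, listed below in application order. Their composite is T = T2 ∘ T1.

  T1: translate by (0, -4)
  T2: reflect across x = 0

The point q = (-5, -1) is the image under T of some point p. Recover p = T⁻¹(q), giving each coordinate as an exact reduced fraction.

p = (5, 3)

T1 = [1 0 0; 0 1 -4; 0 0 1]
T2·T1 = [-1 0 0; 0 1 -4; 0 0 1]
det M = -1; M⁻¹ = [-1 0 0; 0 1 4; 0 0 1]
M⁻¹ · (-5, -1)ᵀ = (5, 3)ᵀ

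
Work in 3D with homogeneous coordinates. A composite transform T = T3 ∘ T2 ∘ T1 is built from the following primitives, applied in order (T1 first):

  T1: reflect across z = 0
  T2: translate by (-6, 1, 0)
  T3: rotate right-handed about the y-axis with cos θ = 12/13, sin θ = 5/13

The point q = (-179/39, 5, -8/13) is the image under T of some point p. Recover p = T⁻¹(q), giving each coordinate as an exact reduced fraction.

p = (2, 4, 7/3)

T1 = [1 0 0 0; 0 1 0 0; 0 0 -1 0; 0 0 0 1]
T2·T1 = [1 0 0 -6; 0 1 0 1; 0 0 -1 0; 0 0 0 1]
T3·…·T1 = [12/13 0 -5/13 -72/13; 0 1 0 1; -5/13 0 -12/13 30/13; 0 0 0 1]
det M = -1; M⁻¹ = [12/13 0 -5/13 6; 0 1 0 -1; -5/13 0 -12/13 0; 0 0 0 1]
M⁻¹ · (-179/39, 5, -8/13)ᵀ = (2, 4, 7/3)ᵀ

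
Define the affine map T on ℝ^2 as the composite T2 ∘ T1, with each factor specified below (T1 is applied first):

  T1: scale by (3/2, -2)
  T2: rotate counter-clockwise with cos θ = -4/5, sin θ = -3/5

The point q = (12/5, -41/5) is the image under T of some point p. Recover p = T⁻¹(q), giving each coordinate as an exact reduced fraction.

p = (2, -4)

T1 = [3/2 0 0; 0 -2 0; 0 0 1]
T2·T1 = [-6/5 -6/5 0; -9/10 8/5 0; 0 0 1]
det M = -3; M⁻¹ = [-8/15 -2/5 0; -3/10 2/5 0; 0 0 1]
M⁻¹ · (12/5, -41/5)ᵀ = (2, -4)ᵀ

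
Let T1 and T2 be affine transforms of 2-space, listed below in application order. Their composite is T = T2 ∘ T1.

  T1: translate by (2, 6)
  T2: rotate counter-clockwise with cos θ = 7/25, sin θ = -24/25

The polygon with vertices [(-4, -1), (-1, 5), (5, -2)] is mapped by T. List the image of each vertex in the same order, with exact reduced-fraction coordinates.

T1 translate by (2, 6): (-4, -1) → (-2, 5); (-1, 5) → (1, 11); (5, -2) → (7, 4)
T2 rotate counter-clockwise with cos θ = 7/25, sin θ = -24/25: (-2, 5) → (106/25, 83/25); (1, 11) → (271/25, 53/25); (7, 4) → (29/5, -28/5)

image vertices: (106/25, 83/25), (271/25, 53/25), (29/5, -28/5)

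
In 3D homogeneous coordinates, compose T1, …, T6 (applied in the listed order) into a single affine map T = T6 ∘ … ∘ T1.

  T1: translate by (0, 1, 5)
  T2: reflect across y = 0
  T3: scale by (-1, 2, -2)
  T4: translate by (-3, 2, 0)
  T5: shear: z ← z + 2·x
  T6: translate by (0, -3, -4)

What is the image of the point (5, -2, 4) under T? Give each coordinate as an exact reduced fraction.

T(p) = (-8, 1, -38)

T1 translate by (0, 1, 5): (5, -2, 4) → (5, -1, 9)
T2 reflect across y = 0: (5, -1, 9) → (5, 1, 9)
T3 scale by (-1, 2, -2): (5, 1, 9) → (-5, 2, -18)
T4 translate by (-3, 2, 0): (-5, 2, -18) → (-8, 4, -18)
T5 shear: z ← z + 2·x: (-8, 4, -18) → (-8, 4, -34)
T6 translate by (0, -3, -4): (-8, 4, -34) → (-8, 1, -38)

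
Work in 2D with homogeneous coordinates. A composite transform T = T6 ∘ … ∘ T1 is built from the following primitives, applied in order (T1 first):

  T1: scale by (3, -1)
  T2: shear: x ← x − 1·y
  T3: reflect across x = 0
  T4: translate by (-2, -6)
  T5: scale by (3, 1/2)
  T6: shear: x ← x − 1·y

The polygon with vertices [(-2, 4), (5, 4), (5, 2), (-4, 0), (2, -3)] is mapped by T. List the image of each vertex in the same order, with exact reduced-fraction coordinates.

image vertices: (5, -5), (-58, -5), (-53, -4), (33, -3), (-27/2, -3/2)

T1 scale by (3, -1): (-2, 4) → (-6, -4); (5, 4) → (15, -4); (5, 2) → (15, -2); (-4, 0) → (-12, 0); (2, -3) → (6, 3)
T2 shear: x ← x − 1·y: (-6, -4) → (-2, -4); (15, -4) → (19, -4); (15, -2) → (17, -2); (-12, 0) → (-12, 0); (6, 3) → (3, 3)
T3 reflect across x = 0: (-2, -4) → (2, -4); (19, -4) → (-19, -4); (17, -2) → (-17, -2); (-12, 0) → (12, 0); (3, 3) → (-3, 3)
T4 translate by (-2, -6): (2, -4) → (0, -10); (-19, -4) → (-21, -10); (-17, -2) → (-19, -8); (12, 0) → (10, -6); (-3, 3) → (-5, -3)
T5 scale by (3, 1/2): (0, -10) → (0, -5); (-21, -10) → (-63, -5); (-19, -8) → (-57, -4); (10, -6) → (30, -3); (-5, -3) → (-15, -3/2)
T6 shear: x ← x − 1·y: (0, -5) → (5, -5); (-63, -5) → (-58, -5); (-57, -4) → (-53, -4); (30, -3) → (33, -3); (-15, -3/2) → (-27/2, -3/2)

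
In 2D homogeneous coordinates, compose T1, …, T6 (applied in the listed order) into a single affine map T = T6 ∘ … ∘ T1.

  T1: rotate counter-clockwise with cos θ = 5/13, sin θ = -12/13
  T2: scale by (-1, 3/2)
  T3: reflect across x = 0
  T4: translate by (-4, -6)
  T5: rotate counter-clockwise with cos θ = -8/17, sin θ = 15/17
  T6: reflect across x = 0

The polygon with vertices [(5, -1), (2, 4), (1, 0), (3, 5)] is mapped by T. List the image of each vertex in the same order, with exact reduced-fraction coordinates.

T1 rotate counter-clockwise with cos θ = 5/13, sin θ = -12/13: (5, -1) → (1, -5); (2, 4) → (58/13, -4/13); (1, 0) → (5/13, -12/13); (3, 5) → (75/13, -11/13)
T2 scale by (-1, 3/2): (1, -5) → (-1, -15/2); (58/13, -4/13) → (-58/13, -6/13); (5/13, -12/13) → (-5/13, -18/13); (75/13, -11/13) → (-75/13, -33/26)
T3 reflect across x = 0: (-1, -15/2) → (1, -15/2); (-58/13, -6/13) → (58/13, -6/13); (-5/13, -18/13) → (5/13, -18/13); (-75/13, -33/26) → (75/13, -33/26)
T4 translate by (-4, -6): (1, -15/2) → (-3, -27/2); (58/13, -6/13) → (6/13, -84/13); (5/13, -18/13) → (-47/13, -96/13); (75/13, -33/26) → (23/13, -189/26)
T5 rotate counter-clockwise with cos θ = -8/17, sin θ = 15/17: (-3, -27/2) → (453/34, 63/17); (6/13, -84/13) → (1212/221, 762/221); (-47/13, -96/13) → (1816/221, 63/221); (23/13, -189/26) → (2467/442, 1101/221)
T6 reflect across x = 0: (453/34, 63/17) → (-453/34, 63/17); (1212/221, 762/221) → (-1212/221, 762/221); (1816/221, 63/221) → (-1816/221, 63/221); (2467/442, 1101/221) → (-2467/442, 1101/221)

image vertices: (-453/34, 63/17), (-1212/221, 762/221), (-1816/221, 63/221), (-2467/442, 1101/221)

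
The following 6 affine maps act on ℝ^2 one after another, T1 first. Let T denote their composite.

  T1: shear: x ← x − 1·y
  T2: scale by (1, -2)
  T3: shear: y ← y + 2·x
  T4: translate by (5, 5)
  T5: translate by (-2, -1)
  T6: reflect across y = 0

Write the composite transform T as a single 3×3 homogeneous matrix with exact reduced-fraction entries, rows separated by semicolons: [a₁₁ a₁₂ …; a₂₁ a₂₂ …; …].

T1 = [1 -1 0; 0 1 0; 0 0 1]
T2·T1 = [1 -1 0; 0 -2 0; 0 0 1]
T3·…·T1 = [1 -1 0; 2 -4 0; 0 0 1]
T4·…·T1 = [1 -1 5; 2 -4 5; 0 0 1]
T5·…·T1 = [1 -1 3; 2 -4 4; 0 0 1]
T6·…·T1 = [1 -1 3; -2 4 -4; 0 0 1]

T = [1 -1 3; -2 4 -4; 0 0 1]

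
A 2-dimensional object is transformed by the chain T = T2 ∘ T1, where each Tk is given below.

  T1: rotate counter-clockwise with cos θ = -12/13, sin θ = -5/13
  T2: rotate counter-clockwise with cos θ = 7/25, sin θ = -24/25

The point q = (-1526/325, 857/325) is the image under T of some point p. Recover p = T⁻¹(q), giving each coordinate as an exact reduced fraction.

p = (5, 2)

T1 = [-12/13 5/13 0; -5/13 -12/13 0; 0 0 1]
T2·T1 = [-204/325 -253/325 0; 253/325 -204/325 0; 0 0 1]
det M = 1; M⁻¹ = [-204/325 253/325 0; -253/325 -204/325 0; 0 0 1]
M⁻¹ · (-1526/325, 857/325)ᵀ = (5, 2)ᵀ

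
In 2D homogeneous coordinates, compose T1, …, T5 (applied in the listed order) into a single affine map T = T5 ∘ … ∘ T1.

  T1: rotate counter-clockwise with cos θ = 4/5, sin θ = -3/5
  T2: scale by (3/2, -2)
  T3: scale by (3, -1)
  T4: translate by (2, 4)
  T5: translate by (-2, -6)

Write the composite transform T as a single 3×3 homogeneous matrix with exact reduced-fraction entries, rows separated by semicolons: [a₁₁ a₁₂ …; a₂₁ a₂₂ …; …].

T1 = [4/5 3/5 0; -3/5 4/5 0; 0 0 1]
T2·T1 = [6/5 9/10 0; 6/5 -8/5 0; 0 0 1]
T3·…·T1 = [18/5 27/10 0; -6/5 8/5 0; 0 0 1]
T4·…·T1 = [18/5 27/10 2; -6/5 8/5 4; 0 0 1]
T5·…·T1 = [18/5 27/10 0; -6/5 8/5 -2; 0 0 1]

T = [18/5 27/10 0; -6/5 8/5 -2; 0 0 1]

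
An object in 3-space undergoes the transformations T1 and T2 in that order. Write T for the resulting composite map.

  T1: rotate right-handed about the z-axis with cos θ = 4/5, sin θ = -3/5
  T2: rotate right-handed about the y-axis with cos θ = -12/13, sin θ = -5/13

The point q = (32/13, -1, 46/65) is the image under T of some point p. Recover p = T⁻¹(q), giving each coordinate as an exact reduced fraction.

p = (-1, -2, -8/5)

T1 = [4/5 3/5 0 0; -3/5 4/5 0 0; 0 0 1 0; 0 0 0 1]
T2·T1 = [-48/65 -36/65 -5/13 0; -3/5 4/5 0 0; 4/13 3/13 -12/13 0; 0 0 0 1]
det M = 1; M⁻¹ = [-48/65 -3/5 4/13 0; -36/65 4/5 3/13 0; -5/13 0 -12/13 0; 0 0 0 1]
M⁻¹ · (32/13, -1, 46/65)ᵀ = (-1, -2, -8/5)ᵀ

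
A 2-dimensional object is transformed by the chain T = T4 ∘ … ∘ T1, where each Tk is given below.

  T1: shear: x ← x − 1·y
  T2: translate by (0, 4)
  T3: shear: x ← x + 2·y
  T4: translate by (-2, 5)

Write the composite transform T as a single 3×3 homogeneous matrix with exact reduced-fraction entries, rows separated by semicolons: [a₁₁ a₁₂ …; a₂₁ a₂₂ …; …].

T1 = [1 -1 0; 0 1 0; 0 0 1]
T2·T1 = [1 -1 0; 0 1 4; 0 0 1]
T3·…·T1 = [1 1 8; 0 1 4; 0 0 1]
T4·…·T1 = [1 1 6; 0 1 9; 0 0 1]

T = [1 1 6; 0 1 9; 0 0 1]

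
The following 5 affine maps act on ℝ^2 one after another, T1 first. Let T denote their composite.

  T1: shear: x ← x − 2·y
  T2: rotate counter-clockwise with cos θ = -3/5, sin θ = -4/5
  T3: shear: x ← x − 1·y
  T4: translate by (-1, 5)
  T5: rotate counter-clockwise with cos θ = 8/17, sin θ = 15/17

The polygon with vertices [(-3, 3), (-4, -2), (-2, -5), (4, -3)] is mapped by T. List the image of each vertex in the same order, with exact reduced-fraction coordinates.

T1 shear: x ← x − 2·y: (-3, 3) → (-9, 3); (-4, -2) → (0, -2); (-2, -5) → (8, -5); (4, -3) → (10, -3)
T2 rotate counter-clockwise with cos θ = -3/5, sin θ = -4/5: (-9, 3) → (39/5, 27/5); (0, -2) → (-8/5, 6/5); (8, -5) → (-44/5, -17/5); (10, -3) → (-42/5, -31/5)
T3 shear: x ← x − 1·y: (39/5, 27/5) → (12/5, 27/5); (-8/5, 6/5) → (-14/5, 6/5); (-44/5, -17/5) → (-27/5, -17/5); (-42/5, -31/5) → (-11/5, -31/5)
T4 translate by (-1, 5): (12/5, 27/5) → (7/5, 52/5); (-14/5, 6/5) → (-19/5, 31/5); (-27/5, -17/5) → (-32/5, 8/5); (-11/5, -31/5) → (-16/5, -6/5)
T5 rotate counter-clockwise with cos θ = 8/17, sin θ = 15/17: (7/5, 52/5) → (-724/85, 521/85); (-19/5, 31/5) → (-617/85, -37/85); (-32/5, 8/5) → (-376/85, -416/85); (-16/5, -6/5) → (-38/85, -288/85)

image vertices: (-724/85, 521/85), (-617/85, -37/85), (-376/85, -416/85), (-38/85, -288/85)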